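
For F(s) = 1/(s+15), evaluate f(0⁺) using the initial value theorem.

f(0⁺) = lim_{s→∞} s·1/(s+15) = lim_{s→∞} s/(s+15) = 1

Final answer: 1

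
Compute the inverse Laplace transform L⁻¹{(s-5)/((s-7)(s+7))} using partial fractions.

Using partial fractions, f(t) = (2e^(7t) + 12e^(-7t))/14

Final answer: (2e^(7t) + 12e^(-7t))/14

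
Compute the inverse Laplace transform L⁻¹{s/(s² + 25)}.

L⁻¹{s/(s² + 25)} = cos(5t)

Final answer: cos(5t)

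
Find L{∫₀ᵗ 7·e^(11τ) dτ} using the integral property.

L{∫₀ᵗ f(τ)dτ} = F(s)/s with F(s) = 7/(s-11), so L{∫₀ᵗ 7·e^(11τ) dτ} = 7/(s(s-11))

Final answer: 7/(s(s-11))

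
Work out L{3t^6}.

L{t^n} = n!/s^(n+1). So L{3t^6} = 3·6!/s^7 = 2160/s^7

Final answer: 2160/s^7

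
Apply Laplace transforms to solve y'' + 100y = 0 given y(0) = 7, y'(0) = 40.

L{y''} + 100L{y} = 0. s²Y - 7s - 40 + 100Y = 0. Y(s² + 100) = 7s + 40. Y = (7s + 40)/(s² + 100). Inverting: y(t) = 7cos(10t) + 4sin(10t)

Final answer: y(t) = 7cos(10t) + 4sin(10t)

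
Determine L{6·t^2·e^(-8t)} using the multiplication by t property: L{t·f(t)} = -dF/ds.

Using L{t^n·e^(at)} = n!/(s-a)^(n+1), L{t^2·e^(-8t)} = 2/(s+8)^3, so L{6·t^2·e^(-8t)} = 6·2/(s+8)^3 = 12/(s+8)^3

Final answer: 12/(s+8)^3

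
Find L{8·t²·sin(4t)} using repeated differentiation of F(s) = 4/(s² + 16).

F(s) = 4/(s² + 16). F'(s) = -8s/(s² + 16)². F''(s) = -8(16 - 3s²)/(s² + 16)³ = (24s² - 128)/(s² + 16)³. So L{t²·sin(4t)} = (-1)² F''(s) = (24s² - 128)/(s² + 16)³. Then L{8·t²·sin(4t)} = 8·(24s² - 128)/(s² + 16)³ = (192s² - 1024)/(s² + 16)³

Final answer: (192s² - 1024)/(s² + 16)³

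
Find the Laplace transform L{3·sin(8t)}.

L{sin(ωt)} = ω/(s² + ω²), so L{sin(8t)} = 8/(s² + 64). Then L{3·sin(8t)} = 3·8/(s² + 64) = 24/(s² + 64)

Final answer: 24/(s² + 64)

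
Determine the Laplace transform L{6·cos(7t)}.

L{cos(ωt)} = s/(s² + ω²), so L{cos(7t)} = s/(s² + 49). Then L{6·cos(7t)} = 6·s/(s² + 49) = 6s/(s² + 49)

Final answer: 6s/(s² + 49)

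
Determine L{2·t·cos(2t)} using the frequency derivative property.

L{cos(2t)} = s/(s² + 4). Derivative: d/ds[s/(s² + 4)] = [(s² + 4) - s·2s]/(s² + 4)² = (4 - s²)/(s² + 4)². So L{t·cos(2t)} = -F'(s) = (s² - 4)/(s² + 4)². Then L{2·t·cos(2t)} = 2·(s² - 4)/(s² + 4)²

Final answer: 2·(s² - 4)/(s² + 4)²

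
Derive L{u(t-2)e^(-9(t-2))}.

u(t-a)f(t-a) with f(t)=e^(-9t). L{e^(-9t)} = 1/(s+9). By time shift: e^(-2s)/(s+9)

Final answer: e^(-2s)/(s+9)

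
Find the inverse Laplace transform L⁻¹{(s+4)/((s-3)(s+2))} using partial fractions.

Using partial fractions, f(t) = (7e^(3t) - 2e^(-2t))/5

Final answer: (7e^(3t) - 2e^(-2t))/5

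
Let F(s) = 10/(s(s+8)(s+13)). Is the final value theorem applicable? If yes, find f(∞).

Poles of sF(s) = 10/((s+8)(s+13)) are at s = -8 and s = -13, both in the left half-plane. Theorem applies. f(∞) = lim_{s→0} sF(s) = 10/(8·13) = 5/52

Final answer: 5/52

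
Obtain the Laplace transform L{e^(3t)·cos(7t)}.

L{e^(at)·cos(ωt)} = (s-a)/((s-a)² + ω²), so L{e^(3t)·cos(7t)} = (s-3)/((s-3)² + 49)

Final answer: (s-3)/((s-3)² + 49)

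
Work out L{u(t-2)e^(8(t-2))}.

u(t-a)f(t-a) with f(t)=e^(8t). L{e^(8t)} = 1/(s-8). By time shift: e^(-2s)/(s-8)

Final answer: e^(-2s)/(s-8)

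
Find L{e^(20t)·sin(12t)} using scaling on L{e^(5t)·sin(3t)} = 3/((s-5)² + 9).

Scaling with a=4: L{e^(20t)·sin(12t)} = (1/4) · 3/((s/4-5)² + 9). Simplifying: 12/((s-20)² + 144)

Final answer: 12/((s-20)² + 144)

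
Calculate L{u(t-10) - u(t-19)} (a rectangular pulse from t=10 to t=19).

L{u(t-a)} = e^(-as)/s. L{u(t-10) - u(t-19)} = (e^(-10s) - e^(-19s))/s

Final answer: (e^(-10s) - e^(-19s))/s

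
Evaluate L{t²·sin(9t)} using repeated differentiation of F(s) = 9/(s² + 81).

F(s) = 9/(s² + 81). F'(s) = -18s/(s² + 81)². F''(s) = -18(81 - 3s²)/(s² + 81)³ = (54s² - 1458)/(s² + 81)³. So L{t²·sin(9t)} = (-1)² F''(s) = (54s² - 1458)/(s² + 81)³

Final answer: (54s² - 1458)/(s² + 81)³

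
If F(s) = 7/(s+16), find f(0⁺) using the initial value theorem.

f(0⁺) = lim_{s→∞} s·7/(s+16) = lim_{s→∞} 7s/(s+16) = 7

Final answer: 7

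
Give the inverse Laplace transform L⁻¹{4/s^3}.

L⁻¹{n!/s^(n+1)} = t^n with n=2. So L⁻¹{2/s^3} = t^2, and L⁻¹{4/s^3} = (4/2)·t^2 = 2·t^2

Final answer: 2·t^2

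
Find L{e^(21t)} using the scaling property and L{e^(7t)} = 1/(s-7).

Using L{f(at)} = (1/a)F(s/a) with a=3 and f(t) = e^(7t): L{e^(21t)} = (1/3) · 1/((s/3)-7) = (1/3) · 3/(s-21) = 1/(s-21)

Final answer: 1/(s-21)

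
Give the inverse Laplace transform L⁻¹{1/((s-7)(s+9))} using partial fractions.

Decompose: A/(s-7) + B/(s+9). A = 1/16, B = -1/16. f(t) = (e^(7t) - e^(-9t))/16

Final answer: (e^(7t) - e^(-9t))/16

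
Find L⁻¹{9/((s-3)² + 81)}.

Form: b/((s-a)² + b²) → e^(at)sin(bt). With a=3, b=9

Final answer: e^(3t)·sin(9t)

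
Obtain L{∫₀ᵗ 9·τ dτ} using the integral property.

L{∫₀ᵗ f(τ)dτ} = F(s)/s with f(t) = 9t. F(s) = 9/s^2, so L{∫₀ᵗ 9·τ dτ} = (9/s^2)/s = 9/s^3. (Check: ∫₀ᵗ 9·τ dτ = 9t^2/2.)

Final answer: 9/s^3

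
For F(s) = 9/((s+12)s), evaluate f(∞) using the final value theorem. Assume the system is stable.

f(∞) = lim_{s→0} sF(s) = lim_{s→0} 9/(s+12) = 3/4

Final answer: 3/4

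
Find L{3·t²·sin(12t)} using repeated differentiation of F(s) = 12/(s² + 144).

F(s) = 12/(s² + 144). F'(s) = -24s/(s² + 144)². F''(s) = -24(144 - 3s²)/(s² + 144)³ = (72s² - 3456)/(s² + 144)³. So L{t²·sin(12t)} = (-1)² F''(s) = (72s² - 3456)/(s² + 144)³. Then L{3·t²·sin(12t)} = 3·(72s² - 3456)/(s² + 144)³ = (216s² - 10368)/(s² + 144)³

Final answer: (216s² - 10368)/(s² + 144)³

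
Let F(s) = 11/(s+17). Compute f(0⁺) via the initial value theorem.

f(0⁺) = lim_{s→∞} s·11/(s+17) = lim_{s→∞} 11s/(s+17) = 11

Final answer: 11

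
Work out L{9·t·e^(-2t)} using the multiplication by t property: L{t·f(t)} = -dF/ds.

Using L{t^n·e^(at)} = n!/(s-a)^(n+1), L{t·e^(-2t)} = 1/(s+2)^2, so L{9·t·e^(-2t)} = 9·1/(s+2)^2 = 9/(s+2)^2

Final answer: 9/(s+2)^2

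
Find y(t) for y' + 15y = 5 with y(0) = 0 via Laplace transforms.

sY + 15Y = 5/s. Y = 5/(s(s+15)). Partial fractions: Y = 1/3/s - 1/3/(s+15)

Final answer: y(t) = 1/3(1 - e^(-15t))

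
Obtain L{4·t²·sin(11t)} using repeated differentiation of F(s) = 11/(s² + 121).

F(s) = 11/(s² + 121). F'(s) = -22s/(s² + 121)². F''(s) = -22(121 - 3s²)/(s² + 121)³ = (66s² - 2662)/(s² + 121)³. So L{t²·sin(11t)} = (-1)² F''(s) = (66s² - 2662)/(s² + 121)³. Then L{4·t²·sin(11t)} = 4·(66s² - 2662)/(s² + 121)³ = (264s² - 10648)/(s² + 121)³

Final answer: (264s² - 10648)/(s² + 121)³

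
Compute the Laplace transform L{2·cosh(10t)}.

L{cosh(ωt)} = s/(s² - ω²), so L{cosh(10t)} = s/(s² - 100). Then L{2·cosh(10t)} = 2·s/(s² - 100) = 2s/(s² - 100)

Final answer: 2s/(s² - 100)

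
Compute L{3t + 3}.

L{3t + 3} = 3·L{t} + 3·L{1} = 3/s² + 3/s

Final answer: 3/s² + 3/s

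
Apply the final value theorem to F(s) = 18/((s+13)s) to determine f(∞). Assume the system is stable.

f(∞) = lim_{s→0} sF(s) = lim_{s→0} 18/(s+13) = 18/13

Final answer: 18/13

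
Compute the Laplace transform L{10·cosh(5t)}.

L{cosh(ωt)} = s/(s² - ω²), so L{cosh(5t)} = s/(s² - 25). Then L{10·cosh(5t)} = 10·s/(s² - 25) = 10s/(s² - 25)

Final answer: 10s/(s² - 25)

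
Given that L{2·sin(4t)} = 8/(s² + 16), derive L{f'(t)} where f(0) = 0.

L{f'(t)} = s·F(s) - f(0) = s·8/(s² + 16) - 0 = 8s/(s² + 16)

Final answer: 8s/(s² + 16)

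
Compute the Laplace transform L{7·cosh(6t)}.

L{cosh(ωt)} = s/(s² - ω²), so L{cosh(6t)} = s/(s² - 36). Then L{7·cosh(6t)} = 7·s/(s² - 36) = 7s/(s² - 36)

Final answer: 7s/(s² - 36)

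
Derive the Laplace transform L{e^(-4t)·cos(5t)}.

L{e^(at)·cos(ωt)} = (s-a)/((s-a)² + ω²), so L{e^(-4t)·cos(5t)} = (s+4)/((s+4)² + 25)

Final answer: (s+4)/((s+4)² + 25)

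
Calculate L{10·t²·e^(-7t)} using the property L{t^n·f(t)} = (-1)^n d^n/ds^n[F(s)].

L{e^(-7t)} = 1/(s+7). d/ds[1/(s+7)] = -1/(s+7)². d²/ds²[1/(s+7)] = 2/(s+7)³. So L{t²·e^(-7t)} = (-1)² · 2/(s+7)³ = 2/(s+7)³. Then L{10·t²·e^(-7t)} = 10·2/(s+7)³ = 20/(s+7)³

Final answer: 20/(s+7)³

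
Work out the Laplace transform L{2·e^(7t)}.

L{e^(at)} = 1/(s-a), so L{e^(7t)} = 1/(s-7). Then L{2·e^(7t)} = 2/(s-7)

Final answer: 2/(s-7)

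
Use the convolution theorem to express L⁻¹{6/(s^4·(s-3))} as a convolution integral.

6/(s^4·(s-3)) = (6/s^4)·(1/(s-3)) = L{t^3}·L{e^(3t)}. So f(t) = t^3*e^(3t) = ∫₀ᵗ τ^3·e^(3(t-τ)) dτ

Final answer: ∫₀ᵗ τ^3·e^(3(t-τ)) dτ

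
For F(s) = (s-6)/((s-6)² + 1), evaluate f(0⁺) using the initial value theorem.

f(0⁺) = lim_{s→∞} sF(s) = lim_{s→∞} s(s-6)/((s-6)² + 1) = 1

Final answer: 1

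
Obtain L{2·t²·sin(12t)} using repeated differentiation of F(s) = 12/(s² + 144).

F(s) = 12/(s² + 144). F'(s) = -24s/(s² + 144)². F''(s) = -24(144 - 3s²)/(s² + 144)³ = (72s² - 3456)/(s² + 144)³. So L{t²·sin(12t)} = (-1)² F''(s) = (72s² - 3456)/(s² + 144)³. Then L{2·t²·sin(12t)} = 2·(72s² - 3456)/(s² + 144)³ = (144s² - 6912)/(s² + 144)³

Final answer: (144s² - 6912)/(s² + 144)³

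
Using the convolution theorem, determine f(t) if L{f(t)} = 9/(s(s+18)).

9/(s(s+18)) = (9/s)·(1/(s+18)) = L{9}·L{e^(-18t)}. By convolution, f(t) = 9*e^(-18t) = ∫₀ᵗ 9·e^(-18τ) dτ = 9·(1 - e^(-18t))/18

Final answer: 9·(1 - e^(-18t))/18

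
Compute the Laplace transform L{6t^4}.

L{6t^4} = 6 · L{t^4} = 6 · 24/s^5 = 144/s^5

Final answer: 144/s^5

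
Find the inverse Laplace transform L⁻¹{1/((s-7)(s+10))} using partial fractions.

Decompose: A/(s-7) + B/(s+10). A = 1/17, B = -1/17. f(t) = (e^(7t) - e^(-10t))/17

Final answer: (e^(7t) - e^(-10t))/17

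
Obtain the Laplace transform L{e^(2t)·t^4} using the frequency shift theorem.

L{e^(at)·t^n} = n!/(s-a)^(n+1), so L{e^(2t)·t^4} = 24/(s-2)^5

Final answer: 24/(s-2)^5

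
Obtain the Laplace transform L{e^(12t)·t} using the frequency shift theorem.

L{e^(at)·t^n} = n!/(s-a)^(n+1), so L{e^(12t)·t} = 1/(s-12)^2

Final answer: 1/(s-12)^2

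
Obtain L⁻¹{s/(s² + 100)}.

This is the form c·s/(s² + a²) with a = 10. L⁻¹ = cos(10t)

Final answer: cos(10t)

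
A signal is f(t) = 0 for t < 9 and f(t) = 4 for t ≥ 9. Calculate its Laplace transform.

f(t) = 4·u(t-9). L{u(t-9)} = e^(-9s)/s, so L{f(t)} = 4·e^(-9s)/s

Final answer: 4·e^(-9s)/s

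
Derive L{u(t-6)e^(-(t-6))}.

u(t-a)f(t-a) with f(t)=e^(-t). L{e^(-t)} = 1/(s+1). By time shift: e^(-6s)/(s+1)

Final answer: e^(-6s)/(s+1)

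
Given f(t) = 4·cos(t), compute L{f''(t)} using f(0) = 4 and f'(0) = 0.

F(s) = 4s/(s² + 1). L{f''(t)} = s²F(s) - sf(0) - f'(0) = 4s³/(s² + 1) - 4s = (4s³ - 4s(s² + 1))/(s² + 1) = -4s/(s² + 1)

Final answer: -4s/(s² + 1)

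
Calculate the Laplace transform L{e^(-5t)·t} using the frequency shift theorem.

L{e^(at)·t^n} = n!/(s-a)^(n+1), so L{e^(-5t)·t} = 1/(s+5)^2

Final answer: 1/(s+5)^2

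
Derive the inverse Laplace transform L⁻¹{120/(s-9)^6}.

L⁻¹{n!/(s-a)^(n+1)} = t^n·e^(at), so L⁻¹{120/(s-9)^6} = t^5·e^(9t)

Final answer: t^5·e^(9t)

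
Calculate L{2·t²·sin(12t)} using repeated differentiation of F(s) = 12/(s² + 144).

F(s) = 12/(s² + 144). F'(s) = -24s/(s² + 144)². F''(s) = -24(144 - 3s²)/(s² + 144)³ = (72s² - 3456)/(s² + 144)³. So L{t²·sin(12t)} = (-1)² F''(s) = (72s² - 3456)/(s² + 144)³. Then L{2·t²·sin(12t)} = 2·(72s² - 3456)/(s² + 144)³ = (144s² - 6912)/(s² + 144)³

Final answer: (144s² - 6912)/(s² + 144)³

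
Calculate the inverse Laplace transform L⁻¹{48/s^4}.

L⁻¹{n!/s^(n+1)} = t^n with n=3. So L⁻¹{6/s^4} = t^3, and L⁻¹{48/s^4} = (48/6)·t^3 = 8·t^3

Final answer: 8·t^3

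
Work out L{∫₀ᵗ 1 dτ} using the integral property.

L{∫₀ᵗ f(τ)dτ} = F(s)/s with f(t) = 1. F(s) = 1/s, so L{∫₀ᵗ 1 dτ} = (1/s)/s = 1/s². (Check: ∫₀ᵗ 1 dτ = t.)

Final answer: 1/s²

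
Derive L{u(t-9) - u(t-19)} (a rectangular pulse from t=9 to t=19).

L{u(t-a)} = e^(-as)/s. L{u(t-9) - u(t-19)} = (e^(-9s) - e^(-19s))/s

Final answer: (e^(-9s) - e^(-19s))/s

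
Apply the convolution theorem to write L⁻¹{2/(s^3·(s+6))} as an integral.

2/(s^3·(s+6)) = (2/s^3)·(1/(s+6)) = L{t^2}·L{e^(-6t)}. So f(t) = t^2*e^(-6t) = ∫₀ᵗ τ^2·e^(-6(t-τ)) dτ

Final answer: ∫₀ᵗ τ^2·e^(-6(t-τ)) dτ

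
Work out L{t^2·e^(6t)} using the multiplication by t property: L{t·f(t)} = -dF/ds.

Using L{t^n·e^(at)} = n!/(s-a)^(n+1), L{t^2·e^(6t)} = 2/(s-6)^3

Final answer: 2/(s-6)^3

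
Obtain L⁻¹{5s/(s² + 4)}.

This is the form c·s/(s² + a²) with a = 2, c = 5. L⁻¹ = 5·cos(2t)

Final answer: 5·cos(2t)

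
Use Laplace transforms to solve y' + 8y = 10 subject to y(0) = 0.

sY + 8Y = 10/s. Y = 10/(s(s+8)). Partial fractions: Y = 5/4/s - 5/4/(s+8)

Final answer: y(t) = 5/4(1 - e^(-8t))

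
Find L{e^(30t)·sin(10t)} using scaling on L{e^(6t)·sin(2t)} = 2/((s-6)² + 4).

Scaling with a=5: L{e^(30t)·sin(10t)} = (1/5) · 2/((s/5-6)² + 4). Simplifying: 10/((s-30)² + 100)

Final answer: 10/((s-30)² + 100)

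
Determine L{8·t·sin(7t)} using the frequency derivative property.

L{sin(7t)} = 7/(s² + 49). By L{t·f(t)} = -F'(s): -d/ds[7/(s² + 49)] = -(7)·(-2s)/(s² + 49)² = 14s/(s² + 49)². Then L{8·t·sin(7t)} = 8·14s/(s² + 49)² = 112s/(s² + 49)²

Final answer: 112s/(s² + 49)²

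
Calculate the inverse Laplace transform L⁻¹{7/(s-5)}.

L⁻¹{1/(s-a)} = e^(at), so L⁻¹{1/(s-5)} = e^(5t), and L⁻¹{7/(s-5)} = 7·e^(5t)

Final answer: 7·e^(5t)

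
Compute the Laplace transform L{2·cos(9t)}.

L{cos(ωt)} = s/(s² + ω²), so L{cos(9t)} = s/(s² + 81). Then L{2·cos(9t)} = 2·s/(s² + 81) = 2s/(s² + 81)

Final answer: 2s/(s² + 81)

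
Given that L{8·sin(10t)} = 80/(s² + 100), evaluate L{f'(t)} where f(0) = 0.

L{f'(t)} = s·F(s) - f(0) = s·80/(s² + 100) - 0 = 80s/(s² + 100)

Final answer: 80s/(s² + 100)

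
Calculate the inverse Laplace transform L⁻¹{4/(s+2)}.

L⁻¹{1/(s-a)} = e^(at), so L⁻¹{1/(s+2)} = e^(-2t), and L⁻¹{4/(s+2)} = 4·e^(-2t)

Final answer: 4·e^(-2t)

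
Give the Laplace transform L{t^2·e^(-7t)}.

L{t^n·e^(at)} = n!/(s-a)^(n+1), so L{t^2·e^(-7t)} = 2/(s+7)^3

Final answer: 2/(s+7)^3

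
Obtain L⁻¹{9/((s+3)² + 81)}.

Form: b/((s-a)² + b²) → e^(at)sin(bt). With a=-3, b=9

Final answer: e^(-3t)·sin(9t)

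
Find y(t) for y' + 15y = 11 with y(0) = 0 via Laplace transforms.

sY + 15Y = 11/s. Y = 11/(s(s+15)). Partial fractions: Y = 11/15/s - 11/15/(s+15)

Final answer: y(t) = 11/15(1 - e^(-15t))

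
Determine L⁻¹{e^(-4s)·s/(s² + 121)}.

L⁻¹{s/(s² + 121)} = cos(11t). By the time shift theorem, L⁻¹{e^(-as)F(s)} = u(t-a)f(t-a) with a=4, so L⁻¹{e^(-4s)·s/(s² + 121)} = u(t-4)·cos(11(t-4))

Final answer: u(t-4)·cos(11(t-4))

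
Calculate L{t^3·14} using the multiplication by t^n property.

L{14} = 14/s. d^1/ds^1[1/s] = -1/s². d^2/ds^2[1/s] = 2/s^3. d^3/ds^3[1/s] = -6/s^4. So L{t^3} = (-1)^{3}·-6/s^4 = 6/s^4. Then L{t^3·14} = 14·6/s^4 = 84/s^4

Final answer: 84/s^4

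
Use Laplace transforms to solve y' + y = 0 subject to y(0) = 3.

L{y'} + L{y} = 0. sY - 3 + Y = 0. Y(s+1) = 3. Y = 3/(s+1)

Final answer: y(t) = 3e^(-t)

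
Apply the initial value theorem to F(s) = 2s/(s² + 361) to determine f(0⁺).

f(0⁺) = lim_{s→∞} s·2s/(s² + 361) = lim_{s→∞} 2s²/(s² + 361) = 2

Final answer: 2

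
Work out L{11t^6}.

L{t^n} = n!/s^(n+1). So L{11t^6} = 11·6!/s^7 = 7920/s^7

Final answer: 7920/s^7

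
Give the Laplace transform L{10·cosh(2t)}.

L{cosh(ωt)} = s/(s² - ω²), so L{cosh(2t)} = s/(s² - 4). Then L{10·cosh(2t)} = 10·s/(s² - 4) = 10s/(s² - 4)

Final answer: 10s/(s² - 4)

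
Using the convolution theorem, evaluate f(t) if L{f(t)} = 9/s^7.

9/s^7 = (9/s)·(1/s^6) = L{9}·L{t^5/120}. By convolution, f(t) = 9*t^5/120 = ∫₀ᵗ 9·τ^5/120 dτ = 9·t^6/720

Final answer: 9·t^6/720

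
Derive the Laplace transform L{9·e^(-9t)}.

L{e^(at)} = 1/(s-a), so L{e^(-9t)} = 1/(s+9). Then L{9·e^(-9t)} = 9/(s+9)

Final answer: 9/(s+9)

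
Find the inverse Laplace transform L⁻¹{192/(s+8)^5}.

L⁻¹{n!/(s-a)^(n+1)} = t^n·e^(at) with n=4, a=-8. So L⁻¹{24/(s+8)^5} = t^4·e^(-8t), and L⁻¹{192/(s+8)^5} = (192/24)·t^4·e^(-8t) = 8·t^4·e^(-8t)

Final answer: 8·t^4·e^(-8t)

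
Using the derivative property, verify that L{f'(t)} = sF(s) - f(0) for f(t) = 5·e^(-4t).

f'(t) = -20e^(-4t). Direct: L{f'(t)} = -20/(s+4). Property: s·5/(s+4) - 5 = (5s - 5(s+4))/(s+4) = -20/(s+4). ✓

Final answer: -20/(s+4)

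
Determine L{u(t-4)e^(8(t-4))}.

u(t-a)f(t-a) with f(t)=e^(8t). L{e^(8t)} = 1/(s-8). By time shift: e^(-4s)/(s-8)

Final answer: e^(-4s)/(s-8)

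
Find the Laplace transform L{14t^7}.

L{14t^7} = 14 · L{t^7} = 14 · 5040/s^8 = 70560/s^8

Final answer: 70560/s^8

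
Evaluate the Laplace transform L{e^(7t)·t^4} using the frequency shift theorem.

L{e^(at)·t^n} = n!/(s-a)^(n+1), so L{e^(7t)·t^4} = 24/(s-7)^5

Final answer: 24/(s-7)^5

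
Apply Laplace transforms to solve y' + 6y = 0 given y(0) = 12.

L{y'} + 6L{y} = 0. sY - 12 + 6Y = 0. Y(s+6) = 12. Y = 12/(s+6)

Final answer: y(t) = 12e^(-6t)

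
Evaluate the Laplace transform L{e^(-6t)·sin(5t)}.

L{e^(at)·sin(ωt)} = ω/((s-a)² + ω²), so L{e^(-6t)·sin(5t)} = 5/((s+6)² + 25)

Final answer: 5/((s+6)² + 25)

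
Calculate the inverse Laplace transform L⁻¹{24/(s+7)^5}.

L⁻¹{n!/(s-a)^(n+1)} = t^n·e^(at), so L⁻¹{24/(s+7)^5} = t^4·e^(-7t)

Final answer: t^4·e^(-7t)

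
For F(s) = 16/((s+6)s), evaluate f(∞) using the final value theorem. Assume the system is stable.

f(∞) = lim_{s→0} sF(s) = lim_{s→0} 16/(s+6) = 8/3

Final answer: 8/3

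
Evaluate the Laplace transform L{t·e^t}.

L{t^n·e^(at)} = n!/(s-a)^(n+1), so L{t·e^t} = 1/(s-1)^2

Final answer: 1/(s-1)^2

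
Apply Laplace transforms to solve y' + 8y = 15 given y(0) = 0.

sY + 8Y = 15/s. Y = 15/(s(s+8)). Partial fractions: Y = 15/8/s - 15/8/(s+8)

Final answer: y(t) = 15/8(1 - e^(-8t))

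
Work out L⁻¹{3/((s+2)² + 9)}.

Form: b/((s-a)² + b²) → e^(at)sin(bt). With a=-2, b=3

Final answer: e^(-2t)·sin(3t)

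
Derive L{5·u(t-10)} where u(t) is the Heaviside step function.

L{u(t-a)} = e^(-as)/s. Here a=10, so L{u(t-10)} = e^(-10s)/s, and L{5·u(t-10)} = 5·e^(-10s)/s

Final answer: 5·e^(-10s)/s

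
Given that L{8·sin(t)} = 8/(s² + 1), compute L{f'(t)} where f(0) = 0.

L{f'(t)} = s·F(s) - f(0) = s·8/(s² + 1) - 0 = 8s/(s² + 1)

Final answer: 8s/(s² + 1)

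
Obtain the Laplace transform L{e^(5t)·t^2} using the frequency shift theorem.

L{e^(at)·t^n} = n!/(s-a)^(n+1), so L{e^(5t)·t^2} = 2/(s-5)^3

Final answer: 2/(s-5)^3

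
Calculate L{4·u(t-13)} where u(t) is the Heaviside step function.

L{u(t-a)} = e^(-as)/s. Here a=13, so L{u(t-13)} = e^(-13s)/s, and L{4·u(t-13)} = 4·e^(-13s)/s

Final answer: 4·e^(-13s)/s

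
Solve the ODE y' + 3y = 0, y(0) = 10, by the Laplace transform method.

L{y'} + 3L{y} = 0. sY - 10 + 3Y = 0. Y(s+3) = 10. Y = 10/(s+3)

Final answer: y(t) = 10e^(-3t)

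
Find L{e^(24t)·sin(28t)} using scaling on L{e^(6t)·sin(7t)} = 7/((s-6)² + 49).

Scaling with a=4: L{e^(24t)·sin(28t)} = (1/4) · 7/((s/4-6)² + 49). Simplifying: 28/((s-24)² + 784)

Final answer: 28/((s-24)² + 784)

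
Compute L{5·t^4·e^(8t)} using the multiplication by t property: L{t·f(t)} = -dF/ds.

Using L{t^n·e^(at)} = n!/(s-a)^(n+1), L{t^4·e^(8t)} = 24/(s-8)^5, so L{5·t^4·e^(8t)} = 5·24/(s-8)^5 = 120/(s-8)^5

Final answer: 120/(s-8)^5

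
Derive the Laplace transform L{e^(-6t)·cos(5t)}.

L{e^(at)·cos(ωt)} = (s-a)/((s-a)² + ω²), so L{e^(-6t)·cos(5t)} = (s+6)/((s+6)² + 25)

Final answer: (s+6)/((s+6)² + 25)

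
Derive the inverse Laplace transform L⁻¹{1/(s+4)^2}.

L⁻¹{n!/(s-a)^(n+1)} = t^n·e^(at), so L⁻¹{1/(s+4)^2} = t·e^(-4t)

Final answer: t·e^(-4t)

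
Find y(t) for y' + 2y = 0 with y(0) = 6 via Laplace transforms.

L{y'} + 2L{y} = 0. sY - 6 + 2Y = 0. Y(s+2) = 6. Y = 6/(s+2)

Final answer: y(t) = 6e^(-2t)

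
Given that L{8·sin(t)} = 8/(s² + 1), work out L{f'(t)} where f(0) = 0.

L{f'(t)} = s·F(s) - f(0) = s·8/(s² + 1) - 0 = 8s/(s² + 1)

Final answer: 8s/(s² + 1)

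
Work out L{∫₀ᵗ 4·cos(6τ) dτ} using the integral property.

L{∫₀ᵗ f(τ)dτ} = F(s)/s with F(s) = 4s/(s² + 36), so the result is (4s/(s² + 36))/s = 4/(s² + 36)

Final answer: 4/(s² + 36)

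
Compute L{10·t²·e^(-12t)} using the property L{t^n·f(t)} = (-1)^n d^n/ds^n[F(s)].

L{e^(-12t)} = 1/(s+12). d/ds[1/(s+12)] = -1/(s+12)². d²/ds²[1/(s+12)] = 2/(s+12)³. So L{t²·e^(-12t)} = (-1)² · 2/(s+12)³ = 2/(s+12)³. Then L{10·t²·e^(-12t)} = 10·2/(s+12)³ = 20/(s+12)³

Final answer: 20/(s+12)³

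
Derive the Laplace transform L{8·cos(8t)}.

L{cos(ωt)} = s/(s² + ω²), so L{cos(8t)} = s/(s² + 64). Then L{8·cos(8t)} = 8·s/(s² + 64) = 8s/(s² + 64)

Final answer: 8s/(s² + 64)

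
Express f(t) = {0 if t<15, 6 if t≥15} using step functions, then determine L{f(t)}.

f(t) = 6·u(t-15). L{u(t-15)} = e^(-15s)/s, so L{f(t)} = 6·e^(-15s)/s

Final answer: 6·e^(-15s)/s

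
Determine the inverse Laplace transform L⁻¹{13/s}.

L⁻¹{c/s} = c, so L⁻¹{13/s} = 13

Final answer: 13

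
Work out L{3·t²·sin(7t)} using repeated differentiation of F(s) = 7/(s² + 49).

F(s) = 7/(s² + 49). F'(s) = -14s/(s² + 49)². F''(s) = -14(49 - 3s²)/(s² + 49)³ = (42s² - 686)/(s² + 49)³. So L{t²·sin(7t)} = (-1)² F''(s) = (42s² - 686)/(s² + 49)³. Then L{3·t²·sin(7t)} = 3·(42s² - 686)/(s² + 49)³ = (126s² - 2058)/(s² + 49)³

Final answer: (126s² - 2058)/(s² + 49)³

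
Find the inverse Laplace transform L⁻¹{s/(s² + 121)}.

L⁻¹{s/(s² + 121)} = cos(11t)

Final answer: cos(11t)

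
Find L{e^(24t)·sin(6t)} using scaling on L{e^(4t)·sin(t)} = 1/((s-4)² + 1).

Scaling with a=6: L{e^(24t)·sin(6t)} = (1/6) · 1/((s/6-4)² + 1). Simplifying: 6/((s-24)² + 36)

Final answer: 6/((s-24)² + 36)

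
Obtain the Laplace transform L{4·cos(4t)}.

L{cos(ωt)} = s/(s² + ω²), so L{cos(4t)} = s/(s² + 16). Then L{4·cos(4t)} = 4·s/(s² + 16) = 4s/(s² + 16)

Final answer: 4s/(s² + 16)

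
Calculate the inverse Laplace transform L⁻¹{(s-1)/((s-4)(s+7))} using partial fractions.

Using partial fractions, f(t) = (3e^(4t) + 8e^(-7t))/11

Final answer: (3e^(4t) + 8e^(-7t))/11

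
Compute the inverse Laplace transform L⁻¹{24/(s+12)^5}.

L⁻¹{n!/(s-a)^(n+1)} = t^n·e^(at) with n=4, a=-12. So L⁻¹{24/(s+12)^5} = t^4·e^(-12t)

Final answer: t^4·e^(-12t)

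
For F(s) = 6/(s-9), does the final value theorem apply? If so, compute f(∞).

sF(s) = 6s/(s-9) has a pole at s = 9 in the right half-plane. Theorem does NOT apply (unstable system; f(t) = 6·e^(9t) grows without bound).

Final answer: Not applicable (unstable)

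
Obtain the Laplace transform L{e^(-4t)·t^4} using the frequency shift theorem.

L{e^(at)·t^n} = n!/(s-a)^(n+1), so L{e^(-4t)·t^4} = 24/(s+4)^5

Final answer: 24/(s+4)^5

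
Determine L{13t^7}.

L{t^n} = n!/s^(n+1). So L{13t^7} = 13·7!/s^8 = 65520/s^8

Final answer: 65520/s^8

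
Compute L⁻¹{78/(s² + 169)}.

This is the form c·a/(s² + a²) with a = 13, c = 6. L⁻¹ = 6·sin(13t)

Final answer: 6·sin(13t)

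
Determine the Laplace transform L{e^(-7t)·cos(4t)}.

L{e^(at)·cos(ωt)} = (s-a)/((s-a)² + ω²), so L{e^(-7t)·cos(4t)} = (s+7)/((s+7)² + 16)

Final answer: (s+7)/((s+7)² + 16)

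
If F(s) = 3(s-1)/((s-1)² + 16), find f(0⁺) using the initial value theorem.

f(0⁺) = lim_{s→∞} sF(s) = lim_{s→∞} 3s(s-1)/((s-1)² + 16) = 3

Final answer: 3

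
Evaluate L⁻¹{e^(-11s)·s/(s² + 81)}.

L⁻¹{s/(s² + 81)} = cos(9t). By the time shift theorem, L⁻¹{e^(-as)F(s)} = u(t-a)f(t-a) with a=11, so L⁻¹{e^(-11s)·s/(s² + 81)} = u(t-11)·cos(9(t-11))

Final answer: u(t-11)·cos(9(t-11))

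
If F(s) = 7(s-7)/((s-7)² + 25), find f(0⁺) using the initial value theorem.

f(0⁺) = lim_{s→∞} sF(s) = lim_{s→∞} 7s(s-7)/((s-7)² + 25) = 7

Final answer: 7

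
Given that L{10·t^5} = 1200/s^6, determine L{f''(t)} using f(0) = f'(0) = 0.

L{f''(t)} = s²F(s) - sf(0) - f'(0) = s²·1200/s^6 - 0 - 0 = 1200/s^4

Final answer: 1200/s^4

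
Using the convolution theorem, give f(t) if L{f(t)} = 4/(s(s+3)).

4/(s(s+3)) = (4/s)·(1/(s+3)) = L{4}·L{e^(-3t)}. By convolution, f(t) = 4*e^(-3t) = ∫₀ᵗ 4·e^(-3τ) dτ = 4·(1 - e^(-3t))/3

Final answer: 4·(1 - e^(-3t))/3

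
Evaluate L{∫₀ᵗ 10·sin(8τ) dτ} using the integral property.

L{∫₀ᵗ f(τ)dτ} = F(s)/s with F(s) = 80/(s² + 64), so the result is (80/(s² + 64))/s = 80/(s(s² + 64))

Final answer: 80/(s(s² + 64))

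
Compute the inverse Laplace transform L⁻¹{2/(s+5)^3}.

L⁻¹{n!/(s-a)^(n+1)} = t^n·e^(at), so L⁻¹{2/(s+5)^3} = t^2·e^(-5t)

Final answer: t^2·e^(-5t)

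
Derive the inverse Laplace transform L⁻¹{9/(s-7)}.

L⁻¹{1/(s-a)} = e^(at), so L⁻¹{1/(s-7)} = e^(7t), and L⁻¹{9/(s-7)} = 9·e^(7t)

Final answer: 9·e^(7t)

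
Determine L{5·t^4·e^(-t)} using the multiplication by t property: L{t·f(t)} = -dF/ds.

Using L{t^n·e^(at)} = n!/(s-a)^(n+1), L{t^4·e^(-t)} = 24/(s+1)^5, so L{5·t^4·e^(-t)} = 5·24/(s+1)^5 = 120/(s+1)^5

Final answer: 120/(s+1)^5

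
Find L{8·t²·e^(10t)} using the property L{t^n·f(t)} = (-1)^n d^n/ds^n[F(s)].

L{e^(10t)} = 1/(s-10). d/ds[1/(s-10)] = -1/(s-10)². d²/ds²[1/(s-10)] = 2/(s-10)³. So L{t²·e^(10t)} = (-1)² · 2/(s-10)³ = 2/(s-10)³. Then L{8·t²·e^(10t)} = 8·2/(s-10)³ = 16/(s-10)³

Final answer: 16/(s-10)³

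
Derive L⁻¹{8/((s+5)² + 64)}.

Form: b/((s-a)² + b²) → e^(at)sin(bt). With a=-5, b=8

Final answer: e^(-5t)·sin(8t)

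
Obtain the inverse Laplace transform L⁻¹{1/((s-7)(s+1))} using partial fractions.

Decompose: A/(s-7) + B/(s+1). A = 1/8, B = -1/8. f(t) = (e^(7t) - e^(-t))/8

Final answer: (e^(7t) - e^(-t))/8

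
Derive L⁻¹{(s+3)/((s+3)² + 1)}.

Using frequency shift: L⁻¹{(s-a)/((s-a)² + b²)} = e^(at)cos(bt). Here a=-3, b=1

Final answer: e^(-3t)·cos(t)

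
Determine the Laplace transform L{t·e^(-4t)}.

L{t^n·e^(at)} = n!/(s-a)^(n+1), so L{t·e^(-4t)} = 1/(s+4)^2

Final answer: 1/(s+4)^2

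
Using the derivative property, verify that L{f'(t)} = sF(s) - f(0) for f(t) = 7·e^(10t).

f'(t) = 70e^(10t). Direct: L{f'(t)} = 70/(s-10). Property: s·7/(s-10) - 7 = (7s - 7(s-10))/(s-10) = 70/(s-10). ✓

Final answer: 70/(s-10)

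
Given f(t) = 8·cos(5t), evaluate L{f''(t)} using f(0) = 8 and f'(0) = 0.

F(s) = 8s/(s² + 25). L{f''(t)} = s²F(s) - sf(0) - f'(0) = 8s³/(s² + 25) - 8s = (8s³ - 8s(s² + 25))/(s² + 25) = -200s/(s² + 25)

Final answer: -200s/(s² + 25)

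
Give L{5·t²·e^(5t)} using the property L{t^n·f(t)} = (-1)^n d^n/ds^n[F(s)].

L{e^(5t)} = 1/(s-5). d/ds[1/(s-5)] = -1/(s-5)². d²/ds²[1/(s-5)] = 2/(s-5)³. So L{t²·e^(5t)} = (-1)² · 2/(s-5)³ = 2/(s-5)³. Then L{5·t²·e^(5t)} = 5·2/(s-5)³ = 10/(s-5)³

Final answer: 10/(s-5)³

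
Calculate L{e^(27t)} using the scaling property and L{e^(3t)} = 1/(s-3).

Using L{f(at)} = (1/a)F(s/a) with a=9 and f(t) = e^(3t): L{e^(27t)} = (1/9) · 1/((s/9)-3) = (1/9) · 9/(s-27) = 1/(s-27)

Final answer: 1/(s-27)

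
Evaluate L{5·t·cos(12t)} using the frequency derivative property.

L{cos(12t)} = s/(s² + 144). Derivative: d/ds[s/(s² + 144)] = [(s² + 144) - s·2s]/(s² + 144)² = (144 - s²)/(s² + 144)². So L{t·cos(12t)} = -F'(s) = (s² - 144)/(s² + 144)². Then L{5·t·cos(12t)} = 5·(s² - 144)/(s² + 144)²

Final answer: 5·(s² - 144)/(s² + 144)²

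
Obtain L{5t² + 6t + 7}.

L{5t² + 6t + 7} = 5·2/s³ + 6/s² + 7/s = 10/s³ + 6/s² + 7/s

Final answer: 10/s³ + 6/s² + 7/s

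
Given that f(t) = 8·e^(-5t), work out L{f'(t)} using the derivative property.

f(0) = 8, F(s) = 8/(s+5). L{f'(t)} = s·F(s) - f(0) = 8s/(s+5) - 8 = (8s - 8(s+5))/(s+5) = -40/(s+5)

Final answer: -40/(s+5)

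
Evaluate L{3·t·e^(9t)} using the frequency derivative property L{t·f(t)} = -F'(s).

L{e^(9t)} = 1/(s-9). By frequency derivative: L{t·e^(9t)} = -d/ds[1/(s-9)] = -(-1)/(s-9)² = 1/(s-9)². Then L{3·t·e^(9t)} = 3·1/(s-9)² = 3/(s-9)²

Final answer: 3/(s-9)²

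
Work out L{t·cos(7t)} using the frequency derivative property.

L{cos(7t)} = s/(s² + 49). Derivative: d/ds[s/(s² + 49)] = [(s² + 49) - s·2s]/(s² + 49)² = (49 - s²)/(s² + 49)². So L{t·cos(7t)} = -F'(s) = (s² - 49)/(s² + 49)²

Final answer: (s² - 49)/(s² + 49)²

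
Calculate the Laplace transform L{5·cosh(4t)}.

L{cosh(ωt)} = s/(s² - ω²), so L{cosh(4t)} = s/(s² - 16). Then L{5·cosh(4t)} = 5·s/(s² - 16) = 5s/(s² - 16)

Final answer: 5s/(s² - 16)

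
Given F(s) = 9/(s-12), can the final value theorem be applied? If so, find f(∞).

sF(s) = 9s/(s-12) has a pole at s = 12 in the right half-plane. Theorem does NOT apply (unstable system; f(t) = 9·e^(12t) grows without bound).

Final answer: Not applicable (unstable)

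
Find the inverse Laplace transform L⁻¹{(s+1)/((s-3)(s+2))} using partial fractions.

Using partial fractions, f(t) = (4e^(3t) + e^(-2t))/5

Final answer: (4e^(3t) + e^(-2t))/5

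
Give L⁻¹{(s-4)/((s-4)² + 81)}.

Using frequency shift: L⁻¹{(s-a)/((s-a)² + b²)} = e^(at)cos(bt). Here a=4, b=9

Final answer: e^(4t)·cos(9t)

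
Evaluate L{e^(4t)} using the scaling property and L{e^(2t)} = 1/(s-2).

Using L{f(at)} = (1/a)F(s/a) with a=2 and f(t) = e^(2t): L{e^(4t)} = (1/2) · 1/((s/2)-2) = (1/2) · 2/(s-4) = 1/(s-4)

Final answer: 1/(s-4)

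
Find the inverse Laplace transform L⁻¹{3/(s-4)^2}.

L⁻¹{n!/(s-a)^(n+1)} = t^n·e^(at) with n=1, a=4. So L⁻¹{1/(s-4)^2} = t·e^(4t), and L⁻¹{3/(s-4)^2} = (3/1)·t·e^(4t) = 3·t·e^(4t)

Final answer: 3·t·e^(4t)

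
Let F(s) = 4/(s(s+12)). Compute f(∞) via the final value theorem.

f(∞) = lim_{s→0} s·4/(s(s+12)) = lim_{s→0} 4/(s+12) = 4/12 = 1/3

Final answer: 1/3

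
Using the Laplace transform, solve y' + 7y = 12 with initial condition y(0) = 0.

sY + 7Y = 12/s. Y = 12/(s(s+7)). Partial fractions: Y = 12/7/s - 12/7/(s+7)

Final answer: y(t) = 12/7(1 - e^(-7t))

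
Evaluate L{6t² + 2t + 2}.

L{6t² + 2t + 2} = 6·2/s³ + 2/s² + 2/s = 12/s³ + 2/s² + 2/s

Final answer: 12/s³ + 2/s² + 2/s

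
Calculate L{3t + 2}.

L{3t + 2} = 3·L{t} + 2·L{1} = 3/s² + 2/s

Final answer: 3/s² + 2/s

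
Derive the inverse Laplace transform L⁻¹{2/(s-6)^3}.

L⁻¹{n!/(s-a)^(n+1)} = t^n·e^(at), so L⁻¹{2/(s-6)^3} = t^2·e^(6t)

Final answer: t^2·e^(6t)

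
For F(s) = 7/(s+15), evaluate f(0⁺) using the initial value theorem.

f(0⁺) = lim_{s→∞} s·7/(s+15) = lim_{s→∞} 7s/(s+15) = 7

Final answer: 7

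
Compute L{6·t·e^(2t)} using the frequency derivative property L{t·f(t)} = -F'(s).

L{e^(2t)} = 1/(s-2). By frequency derivative: L{t·e^(2t)} = -d/ds[1/(s-2)] = -(-1)/(s-2)² = 1/(s-2)². Then L{6·t·e^(2t)} = 6·1/(s-2)² = 6/(s-2)²

Final answer: 6/(s-2)²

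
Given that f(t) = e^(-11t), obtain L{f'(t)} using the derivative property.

f(0) = 1, F(s) = 1/(s+11). L{f'(t)} = s·F(s) - f(0) = s/(s+11) - 1 = (s - (s+11))/(s+11) = -11/(s+11)

Final answer: -11/(s+11)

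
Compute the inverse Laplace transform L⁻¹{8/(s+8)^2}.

L⁻¹{n!/(s-a)^(n+1)} = t^n·e^(at) with n=1, a=-8. So L⁻¹{1/(s+8)^2} = t·e^(-8t), and L⁻¹{8/(s+8)^2} = (8/1)·t·e^(-8t) = 8·t·e^(-8t)

Final answer: 8·t·e^(-8t)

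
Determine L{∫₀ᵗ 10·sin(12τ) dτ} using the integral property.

L{∫₀ᵗ f(τ)dτ} = F(s)/s with F(s) = 120/(s² + 144), so the result is (120/(s² + 144))/s = 120/(s(s² + 144))

Final answer: 120/(s(s² + 144))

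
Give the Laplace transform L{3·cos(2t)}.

L{cos(ωt)} = s/(s² + ω²), so L{cos(2t)} = s/(s² + 4). Then L{3·cos(2t)} = 3·s/(s² + 4) = 3s/(s² + 4)

Final answer: 3s/(s² + 4)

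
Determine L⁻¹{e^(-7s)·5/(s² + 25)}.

L⁻¹{5/(s² + 25)} = sin(5t). By the time shift theorem, L⁻¹{e^(-as)F(s)} = u(t-a)f(t-a) with a=7, so L⁻¹{e^(-7s)·5/(s² + 25)} = u(t-7)·sin(5(t-7))

Final answer: u(t-7)·sin(5(t-7))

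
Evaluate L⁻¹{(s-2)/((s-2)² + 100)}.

Using frequency shift: L⁻¹{(s-a)/((s-a)² + b²)} = e^(at)cos(bt). Here a=2, b=10

Final answer: e^(2t)·cos(10t)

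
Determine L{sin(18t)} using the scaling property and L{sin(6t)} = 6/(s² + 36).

Using L{f(at)} = (1/a)F(s/a) with a=3: L{sin(18t)} = (1/3) · 6/((s/3)² + 36) = (1/3) · 6·9/(s² + 324) = 18/(s² + 324)

Final answer: 18/(s² + 324)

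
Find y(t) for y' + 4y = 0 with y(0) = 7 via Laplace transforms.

L{y'} + 4L{y} = 0. sY - 7 + 4Y = 0. Y(s+4) = 7. Y = 7/(s+4)

Final answer: y(t) = 7e^(-4t)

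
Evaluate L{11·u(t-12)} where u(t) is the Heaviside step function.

L{u(t-a)} = e^(-as)/s. Here a=12, so L{u(t-12)} = e^(-12s)/s, and L{11·u(t-12)} = 11·e^(-12s)/s

Final answer: 11·e^(-12s)/s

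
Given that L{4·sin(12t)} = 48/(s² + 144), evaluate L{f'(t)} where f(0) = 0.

L{f'(t)} = s·F(s) - f(0) = s·48/(s² + 144) - 0 = 48s/(s² + 144)

Final answer: 48s/(s² + 144)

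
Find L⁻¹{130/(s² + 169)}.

This is the form c·a/(s² + a²) with a = 13, c = 10. L⁻¹ = 10·sin(13t)

Final answer: 10·sin(13t)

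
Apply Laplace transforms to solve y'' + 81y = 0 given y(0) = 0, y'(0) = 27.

L{y''} + 81L{y} = 0. s²Y - 0 - 27 + 81Y = 0. Y(s² + 81) = 27. Y = (27)/(s² + 81). Inverting: y(t) = 3sin(9t)

Final answer: y(t) = 3sin(9t)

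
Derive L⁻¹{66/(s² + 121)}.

This is the form c·a/(s² + a²) with a = 11, c = 6. L⁻¹ = 6·sin(11t)

Final answer: 6·sin(11t)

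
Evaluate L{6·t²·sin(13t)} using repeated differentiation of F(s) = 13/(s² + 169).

F(s) = 13/(s² + 169). F'(s) = -26s/(s² + 169)². F''(s) = -26(169 - 3s²)/(s² + 169)³ = (78s² - 4394)/(s² + 169)³. So L{t²·sin(13t)} = (-1)² F''(s) = (78s² - 4394)/(s² + 169)³. Then L{6·t²·sin(13t)} = 6·(78s² - 4394)/(s² + 169)³ = (468s² - 26364)/(s² + 169)³

Final answer: (468s² - 26364)/(s² + 169)³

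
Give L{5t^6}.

L{t^n} = n!/s^(n+1). So L{5t^6} = 5·6!/s^7 = 3600/s^7

Final answer: 3600/s^7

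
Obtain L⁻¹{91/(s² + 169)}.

This is the form c·a/(s² + a²) with a = 13, c = 7. L⁻¹ = 7·sin(13t)

Final answer: 7·sin(13t)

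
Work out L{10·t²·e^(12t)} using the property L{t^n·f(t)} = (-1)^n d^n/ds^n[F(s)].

L{e^(12t)} = 1/(s-12). d/ds[1/(s-12)] = -1/(s-12)². d²/ds²[1/(s-12)] = 2/(s-12)³. So L{t²·e^(12t)} = (-1)² · 2/(s-12)³ = 2/(s-12)³. Then L{10·t²·e^(12t)} = 10·2/(s-12)³ = 20/(s-12)³

Final answer: 20/(s-12)³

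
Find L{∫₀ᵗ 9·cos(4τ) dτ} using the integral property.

L{∫₀ᵗ f(τ)dτ} = F(s)/s with F(s) = 9s/(s² + 16), so the result is (9s/(s² + 16))/s = 9/(s² + 16)

Final answer: 9/(s² + 16)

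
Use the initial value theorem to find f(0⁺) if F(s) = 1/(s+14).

f(0⁺) = lim_{s→∞} s·1/(s+14) = lim_{s→∞} s/(s+14) = 1

Final answer: 1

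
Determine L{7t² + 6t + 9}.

L{7t² + 6t + 9} = 7·2/s³ + 6/s² + 9/s = 14/s³ + 6/s² + 9/s

Final answer: 14/s³ + 6/s² + 9/s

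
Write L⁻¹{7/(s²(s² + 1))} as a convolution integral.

7/(s²(s² + 1)) = (1/s²)·(7/(s² + 1)) = L{t}·L{7·sin(t)}. So f(t) = t*(7·sin(t)) = ∫₀ᵗ 7τ·sin((t-τ)) dτ

Final answer: ∫₀ᵗ 7τ·sin((t-τ)) dτ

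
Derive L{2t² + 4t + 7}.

L{2t² + 4t + 7} = 2·2/s³ + 4/s² + 7/s = 4/s³ + 4/s² + 7/s

Final answer: 4/s³ + 4/s² + 7/s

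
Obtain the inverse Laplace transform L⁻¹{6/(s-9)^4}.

L⁻¹{n!/(s-a)^(n+1)} = t^n·e^(at), so L⁻¹{6/(s-9)^4} = t^3·e^(9t)

Final answer: t^3·e^(9t)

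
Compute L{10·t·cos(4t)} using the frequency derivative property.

L{cos(4t)} = s/(s² + 16). Derivative: d/ds[s/(s² + 16)] = [(s² + 16) - s·2s]/(s² + 16)² = (16 - s²)/(s² + 16)². So L{t·cos(4t)} = -F'(s) = (s² - 16)/(s² + 16)². Then L{10·t·cos(4t)} = 10·(s² - 16)/(s² + 16)²

Final answer: 10·(s² - 16)/(s² + 16)²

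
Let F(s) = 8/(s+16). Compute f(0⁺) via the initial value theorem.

f(0⁺) = lim_{s→∞} s·8/(s+16) = lim_{s→∞} 8s/(s+16) = 8

Final answer: 8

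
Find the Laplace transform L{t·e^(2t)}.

L{t^n·e^(at)} = n!/(s-a)^(n+1), so L{t·e^(2t)} = 1/(s-2)^2

Final answer: 1/(s-2)^2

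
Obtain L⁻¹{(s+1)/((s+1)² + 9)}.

Using frequency shift: L⁻¹{(s-a)/((s-a)² + b²)} = e^(at)cos(bt). Here a=-1, b=3

Final answer: e^(-t)·cos(3t)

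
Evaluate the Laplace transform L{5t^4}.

L{5t^4} = 5 · L{t^4} = 5 · 24/s^5 = 120/s^5

Final answer: 120/s^5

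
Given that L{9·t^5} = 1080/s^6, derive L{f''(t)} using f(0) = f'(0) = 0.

L{f''(t)} = s²F(s) - sf(0) - f'(0) = s²·1080/s^6 - 0 - 0 = 1080/s^4

Final answer: 1080/s^4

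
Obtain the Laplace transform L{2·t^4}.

L{t^n} = n!/s^(n+1), so L{t^4} = 24/s^5. Then L{2·t^4} = 2·24/s^5 = 48/s^5

Final answer: 48/s^5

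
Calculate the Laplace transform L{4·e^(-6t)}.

L{e^(at)} = 1/(s-a), so L{e^(-6t)} = 1/(s+6). Then L{4·e^(-6t)} = 4/(s+6)

Final answer: 4/(s+6)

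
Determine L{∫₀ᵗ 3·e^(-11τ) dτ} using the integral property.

L{∫₀ᵗ f(τ)dτ} = F(s)/s with F(s) = 3/(s+11), so L{∫₀ᵗ 3·e^(-11τ) dτ} = 3/(s(s+11))

Final answer: 3/(s(s+11))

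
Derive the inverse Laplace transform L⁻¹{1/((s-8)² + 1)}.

Using frequency shift, L⁻¹{1/((s-8)² + 1)} = e^(8t)·sin(t)

Final answer: e^(8t)·sin(t)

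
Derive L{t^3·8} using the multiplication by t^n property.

L{8} = 8/s. d^1/ds^1[1/s] = -1/s². d^2/ds^2[1/s] = 2/s^3. d^3/ds^3[1/s] = -6/s^4. So L{t^3} = (-1)^{3}·-6/s^4 = 6/s^4. Then L{t^3·8} = 8·6/s^4 = 48/s^4

Final answer: 48/s^4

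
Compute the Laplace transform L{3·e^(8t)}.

L{e^(at)} = 1/(s-a), so L{e^(8t)} = 1/(s-8). Then L{3·e^(8t)} = 3/(s-8)

Final answer: 3/(s-8)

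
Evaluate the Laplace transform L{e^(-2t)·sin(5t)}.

L{e^(at)·sin(ωt)} = ω/((s-a)² + ω²), so L{e^(-2t)·sin(5t)} = 5/((s+2)² + 25)

Final answer: 5/((s+2)² + 25)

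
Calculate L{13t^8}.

L{t^n} = n!/s^(n+1). So L{13t^8} = 13·8!/s^9 = 524160/s^9

Final answer: 524160/s^9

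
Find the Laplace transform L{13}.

L{13} = 13 · L{1} = 13/s

Final answer: 13/s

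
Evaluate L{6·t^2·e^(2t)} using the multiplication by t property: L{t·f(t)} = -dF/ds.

Using L{t^n·e^(at)} = n!/(s-a)^(n+1), L{t^2·e^(2t)} = 2/(s-2)^3, so L{6·t^2·e^(2t)} = 6·2/(s-2)^3 = 12/(s-2)^3

Final answer: 12/(s-2)^3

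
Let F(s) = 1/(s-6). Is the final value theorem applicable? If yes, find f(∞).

sF(s) = s/(s-6) has a pole at s = 6 in the right half-plane. Theorem does NOT apply (unstable system; f(t) = e^(6t) grows without bound).

Final answer: Not applicable (unstable)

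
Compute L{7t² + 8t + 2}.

L{7t² + 8t + 2} = 7·2/s³ + 8/s² + 2/s = 14/s³ + 8/s² + 2/s

Final answer: 14/s³ + 8/s² + 2/s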